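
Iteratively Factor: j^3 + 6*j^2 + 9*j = (j)*(j^2 + 6*j + 9) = j*(j + 3)*(j + 3)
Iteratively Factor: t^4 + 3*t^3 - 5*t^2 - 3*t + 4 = (t + 4)*(t^3 - t^2 - t + 1) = (t + 1)*(t + 4)*(t^2 - 2*t + 1) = (t - 1)*(t + 1)*(t + 4)*(t - 1)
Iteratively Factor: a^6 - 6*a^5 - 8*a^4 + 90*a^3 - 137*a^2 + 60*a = (a - 3)*(a^5 - 3*a^4 - 17*a^3 + 39*a^2 - 20*a) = a*(a - 3)*(a^4 - 3*a^3 - 17*a^2 + 39*a - 20) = a*(a - 3)*(a - 1)*(a^3 - 2*a^2 - 19*a + 20) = a*(a - 3)*(a - 1)*(a + 4)*(a^2 - 6*a + 5) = a*(a - 3)*(a - 1)^2*(a + 4)*(a - 5)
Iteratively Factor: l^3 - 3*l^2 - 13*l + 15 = (l + 3)*(l^2 - 6*l + 5) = (l - 1)*(l + 3)*(l - 5)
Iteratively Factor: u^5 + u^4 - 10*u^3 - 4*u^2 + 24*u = (u)*(u^4 + u^3 - 10*u^2 - 4*u + 24) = u*(u + 3)*(u^3 - 2*u^2 - 4*u + 8) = u*(u + 2)*(u + 3)*(u^2 - 4*u + 4) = u*(u - 2)*(u + 2)*(u + 3)*(u - 2)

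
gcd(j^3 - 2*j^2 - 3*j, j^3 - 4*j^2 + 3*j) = j^2 - 3*j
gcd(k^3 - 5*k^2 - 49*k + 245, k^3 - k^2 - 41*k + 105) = k^2 + 2*k - 35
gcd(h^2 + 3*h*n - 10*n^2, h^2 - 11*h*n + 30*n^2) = 1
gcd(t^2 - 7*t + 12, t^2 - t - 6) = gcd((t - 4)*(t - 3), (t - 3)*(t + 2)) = t - 3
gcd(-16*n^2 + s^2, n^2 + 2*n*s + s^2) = 1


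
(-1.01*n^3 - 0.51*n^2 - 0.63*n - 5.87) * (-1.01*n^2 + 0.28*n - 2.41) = 1.0201*n^5 + 0.2323*n^4 + 2.9276*n^3 + 6.9814*n^2 - 0.1253*n + 14.1467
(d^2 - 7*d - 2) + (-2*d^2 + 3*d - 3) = -d^2 - 4*d - 5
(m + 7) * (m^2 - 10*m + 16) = m^3 - 3*m^2 - 54*m + 112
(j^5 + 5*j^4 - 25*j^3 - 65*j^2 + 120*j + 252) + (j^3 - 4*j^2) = j^5 + 5*j^4 - 24*j^3 - 69*j^2 + 120*j + 252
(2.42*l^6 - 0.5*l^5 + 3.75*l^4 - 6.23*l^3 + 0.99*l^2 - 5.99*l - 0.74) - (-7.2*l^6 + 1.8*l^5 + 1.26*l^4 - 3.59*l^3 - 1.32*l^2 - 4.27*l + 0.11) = 9.62*l^6 - 2.3*l^5 + 2.49*l^4 - 2.64*l^3 + 2.31*l^2 - 1.72*l - 0.85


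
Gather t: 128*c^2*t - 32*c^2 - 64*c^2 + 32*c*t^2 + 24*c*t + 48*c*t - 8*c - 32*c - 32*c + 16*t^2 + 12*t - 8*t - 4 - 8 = -96*c^2 - 72*c + t^2*(32*c + 16) + t*(128*c^2 + 72*c + 4) - 12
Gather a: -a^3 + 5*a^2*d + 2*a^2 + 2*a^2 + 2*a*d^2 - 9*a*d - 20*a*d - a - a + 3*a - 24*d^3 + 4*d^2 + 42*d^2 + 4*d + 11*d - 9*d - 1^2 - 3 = -a^3 + a^2*(5*d + 4) + a*(2*d^2 - 29*d + 1) - 24*d^3 + 46*d^2 + 6*d - 4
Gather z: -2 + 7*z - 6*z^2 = -6*z^2 + 7*z - 2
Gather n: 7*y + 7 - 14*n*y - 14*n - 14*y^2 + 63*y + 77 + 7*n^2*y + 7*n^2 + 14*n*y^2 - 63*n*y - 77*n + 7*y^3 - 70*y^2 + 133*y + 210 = n^2*(7*y + 7) + n*(14*y^2 - 77*y - 91) + 7*y^3 - 84*y^2 + 203*y + 294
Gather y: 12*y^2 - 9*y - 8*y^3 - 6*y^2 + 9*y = -8*y^3 + 6*y^2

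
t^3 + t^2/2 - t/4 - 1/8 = (t - 1/2)*(t + 1/2)^2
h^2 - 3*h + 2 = (h - 2)*(h - 1)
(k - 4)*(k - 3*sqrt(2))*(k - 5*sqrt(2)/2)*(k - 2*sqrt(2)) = k^4 - 15*sqrt(2)*k^3/2 - 4*k^3 + 37*k^2 + 30*sqrt(2)*k^2 - 148*k - 30*sqrt(2)*k + 120*sqrt(2)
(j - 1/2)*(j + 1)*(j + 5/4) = j^3 + 7*j^2/4 + j/8 - 5/8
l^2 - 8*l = l*(l - 8)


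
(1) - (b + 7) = -b - 6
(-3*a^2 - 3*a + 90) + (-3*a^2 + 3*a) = 90 - 6*a^2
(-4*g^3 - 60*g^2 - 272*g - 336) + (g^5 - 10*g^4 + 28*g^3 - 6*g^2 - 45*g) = g^5 - 10*g^4 + 24*g^3 - 66*g^2 - 317*g - 336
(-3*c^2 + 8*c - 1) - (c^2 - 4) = -4*c^2 + 8*c + 3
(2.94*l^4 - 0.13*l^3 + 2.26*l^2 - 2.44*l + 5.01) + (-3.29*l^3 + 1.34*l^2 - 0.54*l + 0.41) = 2.94*l^4 - 3.42*l^3 + 3.6*l^2 - 2.98*l + 5.42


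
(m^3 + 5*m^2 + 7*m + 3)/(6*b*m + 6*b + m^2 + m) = (m^2 + 4*m + 3)/(6*b + m)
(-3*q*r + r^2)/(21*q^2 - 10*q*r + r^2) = -r/(7*q - r)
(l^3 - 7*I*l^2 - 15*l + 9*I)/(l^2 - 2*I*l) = (l^3 - 7*I*l^2 - 15*l + 9*I)/(l*(l - 2*I))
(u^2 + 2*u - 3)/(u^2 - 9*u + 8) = (u + 3)/(u - 8)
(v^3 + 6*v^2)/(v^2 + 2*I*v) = v*(v + 6)/(v + 2*I)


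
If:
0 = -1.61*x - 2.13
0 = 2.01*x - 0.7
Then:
No Solution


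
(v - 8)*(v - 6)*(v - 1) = v^3 - 15*v^2 + 62*v - 48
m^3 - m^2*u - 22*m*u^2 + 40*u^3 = (m - 4*u)*(m - 2*u)*(m + 5*u)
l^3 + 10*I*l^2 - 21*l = l*(l + 3*I)*(l + 7*I)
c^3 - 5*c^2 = c^2*(c - 5)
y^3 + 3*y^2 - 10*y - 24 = (y - 3)*(y + 2)*(y + 4)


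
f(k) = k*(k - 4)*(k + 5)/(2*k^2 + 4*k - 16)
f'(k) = k*(-4*k - 4)*(k - 4)*(k + 5)/(2*k^2 + 4*k - 16)^2 + k*(k - 4)/(2*k^2 + 4*k - 16) + k*(k + 5)/(2*k^2 + 4*k - 16) + (k - 4)*(k + 5)/(2*k^2 + 4*k - 16)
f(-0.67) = -0.76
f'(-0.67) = 1.07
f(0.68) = 1.04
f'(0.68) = 1.96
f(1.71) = 7.93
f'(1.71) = 28.33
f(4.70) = 0.68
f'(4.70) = 0.86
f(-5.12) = -0.35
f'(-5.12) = 2.67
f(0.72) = 1.12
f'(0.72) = 2.04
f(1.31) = 3.03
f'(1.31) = 5.50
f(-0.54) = -0.62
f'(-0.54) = 1.08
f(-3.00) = -4.20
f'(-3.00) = 3.26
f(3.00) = -1.71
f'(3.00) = 2.89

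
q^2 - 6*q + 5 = (q - 5)*(q - 1)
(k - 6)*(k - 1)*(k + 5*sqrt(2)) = k^3 - 7*k^2 + 5*sqrt(2)*k^2 - 35*sqrt(2)*k + 6*k + 30*sqrt(2)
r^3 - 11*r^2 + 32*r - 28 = (r - 7)*(r - 2)^2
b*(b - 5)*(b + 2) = b^3 - 3*b^2 - 10*b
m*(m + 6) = m^2 + 6*m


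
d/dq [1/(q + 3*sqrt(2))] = -1/(q + 3*sqrt(2))^2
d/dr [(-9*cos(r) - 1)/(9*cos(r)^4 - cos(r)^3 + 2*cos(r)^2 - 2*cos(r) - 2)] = -(243*(cos(2*r) - 1)^2 + 70*cos(r) + 1002*cos(2*r) + 18*cos(3*r) + 94)*sin(r)/(4*(-9*cos(r)^4 + cos(r)^3 - 2*cos(r)^2 + 2*cos(r) + 2)^2)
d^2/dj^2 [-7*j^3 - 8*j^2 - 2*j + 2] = -42*j - 16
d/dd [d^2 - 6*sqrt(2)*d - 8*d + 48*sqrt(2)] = 2*d - 6*sqrt(2) - 8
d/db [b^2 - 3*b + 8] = 2*b - 3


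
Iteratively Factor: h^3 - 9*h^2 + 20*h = (h)*(h^2 - 9*h + 20) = h*(h - 5)*(h - 4)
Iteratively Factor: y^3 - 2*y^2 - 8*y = (y + 2)*(y^2 - 4*y) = (y - 4)*(y + 2)*(y)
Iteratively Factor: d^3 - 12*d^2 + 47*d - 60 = (d - 4)*(d^2 - 8*d + 15) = (d - 5)*(d - 4)*(d - 3)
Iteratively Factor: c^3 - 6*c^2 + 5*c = (c - 1)*(c^2 - 5*c) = (c - 5)*(c - 1)*(c)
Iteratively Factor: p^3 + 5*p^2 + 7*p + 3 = (p + 1)*(p^2 + 4*p + 3) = (p + 1)*(p + 3)*(p + 1)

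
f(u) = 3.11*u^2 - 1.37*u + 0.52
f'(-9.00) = -57.35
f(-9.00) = 264.76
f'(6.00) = 35.95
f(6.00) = 104.26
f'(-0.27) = -3.05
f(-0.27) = 1.12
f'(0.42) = 1.24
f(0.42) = 0.49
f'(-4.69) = -30.54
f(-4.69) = 75.35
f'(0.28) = 0.37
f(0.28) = 0.38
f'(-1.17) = -8.65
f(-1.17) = 6.38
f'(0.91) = 4.29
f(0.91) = 1.85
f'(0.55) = 2.05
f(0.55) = 0.71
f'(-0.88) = -6.84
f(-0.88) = 4.13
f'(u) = 6.22*u - 1.37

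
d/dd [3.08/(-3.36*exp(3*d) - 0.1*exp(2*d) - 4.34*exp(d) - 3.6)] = (31.0464*exp(2*d) + 0.616*exp(d) + 13.3672)*exp(d)/(3.36*exp(3*d) + 0.1*exp(2*d) + 4.34*exp(d) + 3.6)^2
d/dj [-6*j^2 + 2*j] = 2 - 12*j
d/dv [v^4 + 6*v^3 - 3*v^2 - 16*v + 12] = 4*v^3 + 18*v^2 - 6*v - 16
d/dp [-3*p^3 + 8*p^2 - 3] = p*(16 - 9*p)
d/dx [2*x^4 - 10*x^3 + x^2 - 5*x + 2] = 8*x^3 - 30*x^2 + 2*x - 5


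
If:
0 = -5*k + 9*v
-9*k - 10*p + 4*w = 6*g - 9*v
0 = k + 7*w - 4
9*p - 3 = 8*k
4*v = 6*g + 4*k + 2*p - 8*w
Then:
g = 679/621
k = -13/23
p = -35/207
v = -65/207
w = 15/23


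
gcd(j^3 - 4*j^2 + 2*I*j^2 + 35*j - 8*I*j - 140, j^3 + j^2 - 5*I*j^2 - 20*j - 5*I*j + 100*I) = j^2 + j*(-4 - 5*I) + 20*I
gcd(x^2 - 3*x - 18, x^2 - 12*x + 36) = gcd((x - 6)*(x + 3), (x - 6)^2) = x - 6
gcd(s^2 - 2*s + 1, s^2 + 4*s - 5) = s - 1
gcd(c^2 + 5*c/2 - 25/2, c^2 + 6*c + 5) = c + 5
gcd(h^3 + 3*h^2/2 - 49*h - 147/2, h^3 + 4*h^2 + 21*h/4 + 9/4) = h + 3/2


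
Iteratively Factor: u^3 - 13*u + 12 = (u - 3)*(u^2 + 3*u - 4) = (u - 3)*(u + 4)*(u - 1)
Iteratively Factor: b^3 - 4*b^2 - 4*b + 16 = (b - 4)*(b^2 - 4) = (b - 4)*(b - 2)*(b + 2)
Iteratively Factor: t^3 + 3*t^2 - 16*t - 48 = (t - 4)*(t^2 + 7*t + 12) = (t - 4)*(t + 3)*(t + 4)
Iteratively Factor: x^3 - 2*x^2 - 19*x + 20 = (x - 1)*(x^2 - x - 20) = (x - 1)*(x + 4)*(x - 5)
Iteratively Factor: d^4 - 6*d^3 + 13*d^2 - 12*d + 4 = (d - 2)*(d^3 - 4*d^2 + 5*d - 2) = (d - 2)*(d - 1)*(d^2 - 3*d + 2) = (d - 2)*(d - 1)^2*(d - 2)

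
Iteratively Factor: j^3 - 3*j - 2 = (j + 1)*(j^2 - j - 2) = (j + 1)^2*(j - 2)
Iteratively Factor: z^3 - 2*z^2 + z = (z)*(z^2 - 2*z + 1) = z*(z - 1)*(z - 1)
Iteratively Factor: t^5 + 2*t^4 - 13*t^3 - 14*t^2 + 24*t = (t - 1)*(t^4 + 3*t^3 - 10*t^2 - 24*t) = t*(t - 1)*(t^3 + 3*t^2 - 10*t - 24) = t*(t - 3)*(t - 1)*(t^2 + 6*t + 8) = t*(t - 3)*(t - 1)*(t + 2)*(t + 4)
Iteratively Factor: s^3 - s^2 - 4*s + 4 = (s - 2)*(s^2 + s - 2) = (s - 2)*(s - 1)*(s + 2)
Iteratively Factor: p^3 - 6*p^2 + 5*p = (p)*(p^2 - 6*p + 5) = p*(p - 5)*(p - 1)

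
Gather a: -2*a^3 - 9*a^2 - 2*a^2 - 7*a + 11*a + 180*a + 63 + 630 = -2*a^3 - 11*a^2 + 184*a + 693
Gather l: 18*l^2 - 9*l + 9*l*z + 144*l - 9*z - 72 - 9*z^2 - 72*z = 18*l^2 + l*(9*z + 135) - 9*z^2 - 81*z - 72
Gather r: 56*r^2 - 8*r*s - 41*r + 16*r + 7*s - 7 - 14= 56*r^2 + r*(-8*s - 25) + 7*s - 21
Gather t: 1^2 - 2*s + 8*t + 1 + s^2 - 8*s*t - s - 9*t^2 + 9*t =s^2 - 3*s - 9*t^2 + t*(17 - 8*s) + 2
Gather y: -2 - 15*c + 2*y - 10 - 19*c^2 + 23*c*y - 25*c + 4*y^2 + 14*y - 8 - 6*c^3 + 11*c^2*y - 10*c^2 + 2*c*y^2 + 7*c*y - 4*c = -6*c^3 - 29*c^2 - 44*c + y^2*(2*c + 4) + y*(11*c^2 + 30*c + 16) - 20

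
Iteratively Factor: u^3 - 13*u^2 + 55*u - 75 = (u - 5)*(u^2 - 8*u + 15) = (u - 5)*(u - 3)*(u - 5)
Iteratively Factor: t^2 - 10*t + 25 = (t - 5)*(t - 5)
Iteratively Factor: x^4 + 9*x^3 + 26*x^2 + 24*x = (x + 4)*(x^3 + 5*x^2 + 6*x) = x*(x + 4)*(x^2 + 5*x + 6) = x*(x + 2)*(x + 4)*(x + 3)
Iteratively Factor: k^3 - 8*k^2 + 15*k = (k - 5)*(k^2 - 3*k) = k*(k - 5)*(k - 3)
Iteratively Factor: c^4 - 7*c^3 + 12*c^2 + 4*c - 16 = (c - 2)*(c^3 - 5*c^2 + 2*c + 8) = (c - 2)^2*(c^2 - 3*c - 4) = (c - 2)^2*(c + 1)*(c - 4)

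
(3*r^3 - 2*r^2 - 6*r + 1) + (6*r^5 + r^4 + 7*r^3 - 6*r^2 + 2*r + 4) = 6*r^5 + r^4 + 10*r^3 - 8*r^2 - 4*r + 5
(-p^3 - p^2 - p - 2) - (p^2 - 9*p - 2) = -p^3 - 2*p^2 + 8*p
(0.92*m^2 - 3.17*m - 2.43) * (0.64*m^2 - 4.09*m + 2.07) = 0.5888*m^4 - 5.7916*m^3 + 13.3145*m^2 + 3.3768*m - 5.0301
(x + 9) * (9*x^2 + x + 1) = 9*x^3 + 82*x^2 + 10*x + 9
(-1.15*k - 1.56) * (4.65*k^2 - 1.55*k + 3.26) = -5.3475*k^3 - 5.4715*k^2 - 1.331*k - 5.0856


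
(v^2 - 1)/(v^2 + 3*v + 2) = (v - 1)/(v + 2)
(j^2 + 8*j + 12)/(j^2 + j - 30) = (j + 2)/(j - 5)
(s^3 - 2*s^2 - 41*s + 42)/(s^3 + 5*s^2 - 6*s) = (s - 7)/s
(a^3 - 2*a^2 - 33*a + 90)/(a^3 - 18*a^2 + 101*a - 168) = (a^2 + a - 30)/(a^2 - 15*a + 56)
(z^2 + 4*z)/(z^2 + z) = (z + 4)/(z + 1)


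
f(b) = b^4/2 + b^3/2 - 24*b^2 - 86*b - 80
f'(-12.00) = -2750.00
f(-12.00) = 7000.00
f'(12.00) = 3010.00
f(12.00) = 6664.00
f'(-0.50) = -61.88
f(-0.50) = -43.03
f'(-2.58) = 13.48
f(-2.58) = -4.31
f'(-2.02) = 0.60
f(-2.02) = -0.01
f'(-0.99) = -38.95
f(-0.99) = -18.39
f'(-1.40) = -21.35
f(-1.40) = -6.09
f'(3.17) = -159.38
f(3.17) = -527.38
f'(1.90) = -158.07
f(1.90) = -320.09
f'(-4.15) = -3.91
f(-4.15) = -23.87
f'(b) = 2*b^3 + 3*b^2/2 - 48*b - 86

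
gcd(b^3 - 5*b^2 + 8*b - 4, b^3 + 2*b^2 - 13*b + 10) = b^2 - 3*b + 2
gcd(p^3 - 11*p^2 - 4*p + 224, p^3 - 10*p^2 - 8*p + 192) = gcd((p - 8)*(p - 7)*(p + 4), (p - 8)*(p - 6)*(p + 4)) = p^2 - 4*p - 32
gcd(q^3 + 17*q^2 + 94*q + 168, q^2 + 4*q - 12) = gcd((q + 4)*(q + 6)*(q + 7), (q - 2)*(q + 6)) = q + 6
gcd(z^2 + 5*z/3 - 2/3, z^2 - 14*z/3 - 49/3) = 1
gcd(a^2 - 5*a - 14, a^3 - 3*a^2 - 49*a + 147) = a - 7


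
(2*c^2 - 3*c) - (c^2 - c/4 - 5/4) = c^2 - 11*c/4 + 5/4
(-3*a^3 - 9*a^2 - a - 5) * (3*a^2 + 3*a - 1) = -9*a^5 - 36*a^4 - 27*a^3 - 9*a^2 - 14*a + 5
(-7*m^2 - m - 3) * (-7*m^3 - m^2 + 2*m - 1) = 49*m^5 + 14*m^4 + 8*m^3 + 8*m^2 - 5*m + 3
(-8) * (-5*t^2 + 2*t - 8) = 40*t^2 - 16*t + 64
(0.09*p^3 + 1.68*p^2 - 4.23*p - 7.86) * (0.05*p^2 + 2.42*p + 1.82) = 0.0045*p^5 + 0.3018*p^4 + 4.0179*p^3 - 7.572*p^2 - 26.7198*p - 14.3052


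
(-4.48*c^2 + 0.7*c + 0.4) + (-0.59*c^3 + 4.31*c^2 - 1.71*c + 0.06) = -0.59*c^3 - 0.170000000000001*c^2 - 1.01*c + 0.46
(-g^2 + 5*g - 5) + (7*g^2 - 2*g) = 6*g^2 + 3*g - 5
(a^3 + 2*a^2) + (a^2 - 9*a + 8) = a^3 + 3*a^2 - 9*a + 8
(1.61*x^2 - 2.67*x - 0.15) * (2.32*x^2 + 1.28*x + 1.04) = 3.7352*x^4 - 4.1336*x^3 - 2.0912*x^2 - 2.9688*x - 0.156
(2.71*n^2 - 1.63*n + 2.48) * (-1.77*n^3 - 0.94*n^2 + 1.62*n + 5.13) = -4.7967*n^5 + 0.3377*n^4 + 1.5328*n^3 + 8.9305*n^2 - 4.3443*n + 12.7224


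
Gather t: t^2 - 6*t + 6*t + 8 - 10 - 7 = t^2 - 9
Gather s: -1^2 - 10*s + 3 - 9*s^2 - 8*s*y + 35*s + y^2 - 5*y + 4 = -9*s^2 + s*(25 - 8*y) + y^2 - 5*y + 6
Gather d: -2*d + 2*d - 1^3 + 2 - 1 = 0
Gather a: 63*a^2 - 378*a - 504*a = 63*a^2 - 882*a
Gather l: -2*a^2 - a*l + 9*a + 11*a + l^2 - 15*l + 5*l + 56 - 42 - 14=-2*a^2 + 20*a + l^2 + l*(-a - 10)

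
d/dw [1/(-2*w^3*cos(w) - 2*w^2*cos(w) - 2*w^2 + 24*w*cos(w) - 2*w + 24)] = (-w^3*sin(w) - w^2*sin(w) + 3*w^2*cos(w) + 12*w*sin(w) + 2*w*cos(w) + 2*w - 12*cos(w) + 1)/(2*(w - 3)^2*(w + 4)^2*(w*cos(w) + 1)^2)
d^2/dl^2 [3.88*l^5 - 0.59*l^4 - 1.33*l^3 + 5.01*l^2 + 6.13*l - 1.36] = 77.6*l^3 - 7.08*l^2 - 7.98*l + 10.02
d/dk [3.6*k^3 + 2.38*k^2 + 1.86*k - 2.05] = 10.8*k^2 + 4.76*k + 1.86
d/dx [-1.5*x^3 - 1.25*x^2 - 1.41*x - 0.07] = -4.5*x^2 - 2.5*x - 1.41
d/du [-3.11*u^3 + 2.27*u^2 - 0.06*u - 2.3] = -9.33*u^2 + 4.54*u - 0.06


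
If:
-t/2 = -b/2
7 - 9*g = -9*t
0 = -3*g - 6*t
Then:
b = -7/27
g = 14/27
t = -7/27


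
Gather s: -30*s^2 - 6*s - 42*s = -30*s^2 - 48*s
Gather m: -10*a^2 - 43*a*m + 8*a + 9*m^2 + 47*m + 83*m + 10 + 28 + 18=-10*a^2 + 8*a + 9*m^2 + m*(130 - 43*a) + 56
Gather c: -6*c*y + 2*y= -6*c*y + 2*y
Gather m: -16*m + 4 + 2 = 6 - 16*m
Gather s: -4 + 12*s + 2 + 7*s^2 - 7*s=7*s^2 + 5*s - 2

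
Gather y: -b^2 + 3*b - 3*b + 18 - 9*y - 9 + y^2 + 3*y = -b^2 + y^2 - 6*y + 9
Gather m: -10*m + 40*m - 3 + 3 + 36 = 30*m + 36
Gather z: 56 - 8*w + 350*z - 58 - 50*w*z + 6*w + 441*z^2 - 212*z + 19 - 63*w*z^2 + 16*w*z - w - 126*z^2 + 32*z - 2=-3*w + z^2*(315 - 63*w) + z*(170 - 34*w) + 15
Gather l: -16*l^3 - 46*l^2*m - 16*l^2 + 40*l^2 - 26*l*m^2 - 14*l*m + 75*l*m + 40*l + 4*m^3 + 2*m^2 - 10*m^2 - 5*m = -16*l^3 + l^2*(24 - 46*m) + l*(-26*m^2 + 61*m + 40) + 4*m^3 - 8*m^2 - 5*m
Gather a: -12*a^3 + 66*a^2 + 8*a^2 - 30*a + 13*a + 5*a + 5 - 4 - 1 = -12*a^3 + 74*a^2 - 12*a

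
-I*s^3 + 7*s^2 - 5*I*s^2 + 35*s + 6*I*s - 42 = (s + 6)*(s + 7*I)*(-I*s + I)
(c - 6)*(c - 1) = c^2 - 7*c + 6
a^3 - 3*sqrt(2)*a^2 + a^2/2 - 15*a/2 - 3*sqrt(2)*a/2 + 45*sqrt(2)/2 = (a - 5/2)*(a + 3)*(a - 3*sqrt(2))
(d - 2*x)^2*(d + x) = d^3 - 3*d^2*x + 4*x^3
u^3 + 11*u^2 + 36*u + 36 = (u + 2)*(u + 3)*(u + 6)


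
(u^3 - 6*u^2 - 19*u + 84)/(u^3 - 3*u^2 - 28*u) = (u - 3)/u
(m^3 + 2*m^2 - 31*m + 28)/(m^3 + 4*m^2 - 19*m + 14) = (m - 4)/(m - 2)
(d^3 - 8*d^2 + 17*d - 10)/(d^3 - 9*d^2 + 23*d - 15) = (d - 2)/(d - 3)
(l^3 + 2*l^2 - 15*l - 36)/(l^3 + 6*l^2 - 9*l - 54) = (l^2 - l - 12)/(l^2 + 3*l - 18)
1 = 1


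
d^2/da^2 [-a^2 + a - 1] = -2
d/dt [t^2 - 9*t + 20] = 2*t - 9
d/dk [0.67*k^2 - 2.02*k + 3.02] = 1.34*k - 2.02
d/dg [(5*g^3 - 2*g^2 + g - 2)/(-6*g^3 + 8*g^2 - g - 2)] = 2*(14*g^4 + g^3 - 36*g^2 + 20*g - 2)/(36*g^6 - 96*g^5 + 76*g^4 + 8*g^3 - 31*g^2 + 4*g + 4)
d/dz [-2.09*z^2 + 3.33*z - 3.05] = 3.33 - 4.18*z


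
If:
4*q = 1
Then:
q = 1/4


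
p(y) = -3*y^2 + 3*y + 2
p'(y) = 3 - 6*y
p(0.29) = 2.62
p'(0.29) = 1.26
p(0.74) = 2.58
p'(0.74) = -1.44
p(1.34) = 0.63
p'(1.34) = -5.04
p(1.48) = -0.13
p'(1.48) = -5.88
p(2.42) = -8.31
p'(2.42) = -11.52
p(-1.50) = -9.25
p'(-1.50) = 12.00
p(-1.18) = -5.72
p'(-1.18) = 10.08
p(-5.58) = -108.15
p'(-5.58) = 36.48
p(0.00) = 2.00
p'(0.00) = 3.00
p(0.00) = 2.00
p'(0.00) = 3.00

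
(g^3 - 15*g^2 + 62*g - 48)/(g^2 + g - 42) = (g^2 - 9*g + 8)/(g + 7)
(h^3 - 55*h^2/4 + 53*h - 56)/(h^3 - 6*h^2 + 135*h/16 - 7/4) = 4*(h - 8)/(4*h - 1)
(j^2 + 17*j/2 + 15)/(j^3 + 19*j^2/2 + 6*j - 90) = (2*j + 5)/(2*j^2 + 7*j - 30)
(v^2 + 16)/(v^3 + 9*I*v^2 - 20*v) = (v - 4*I)/(v*(v + 5*I))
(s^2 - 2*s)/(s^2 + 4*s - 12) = s/(s + 6)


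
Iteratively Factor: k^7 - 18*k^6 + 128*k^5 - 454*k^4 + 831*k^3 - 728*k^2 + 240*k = (k - 3)*(k^6 - 15*k^5 + 83*k^4 - 205*k^3 + 216*k^2 - 80*k) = k*(k - 3)*(k^5 - 15*k^4 + 83*k^3 - 205*k^2 + 216*k - 80) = k*(k - 5)*(k - 3)*(k^4 - 10*k^3 + 33*k^2 - 40*k + 16) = k*(k - 5)*(k - 4)*(k - 3)*(k^3 - 6*k^2 + 9*k - 4) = k*(k - 5)*(k - 4)^2*(k - 3)*(k^2 - 2*k + 1) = k*(k - 5)*(k - 4)^2*(k - 3)*(k - 1)*(k - 1)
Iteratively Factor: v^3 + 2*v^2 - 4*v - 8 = (v + 2)*(v^2 - 4) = (v + 2)^2*(v - 2)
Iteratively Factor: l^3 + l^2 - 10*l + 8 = (l + 4)*(l^2 - 3*l + 2) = (l - 1)*(l + 4)*(l - 2)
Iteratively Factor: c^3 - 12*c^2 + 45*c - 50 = (c - 2)*(c^2 - 10*c + 25) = (c - 5)*(c - 2)*(c - 5)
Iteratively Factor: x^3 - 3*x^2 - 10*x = (x - 5)*(x^2 + 2*x) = (x - 5)*(x + 2)*(x)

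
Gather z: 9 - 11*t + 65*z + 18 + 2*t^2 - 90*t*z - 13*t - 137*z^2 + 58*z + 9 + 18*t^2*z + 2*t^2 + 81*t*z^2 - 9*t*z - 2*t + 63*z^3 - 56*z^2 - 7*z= 4*t^2 - 26*t + 63*z^3 + z^2*(81*t - 193) + z*(18*t^2 - 99*t + 116) + 36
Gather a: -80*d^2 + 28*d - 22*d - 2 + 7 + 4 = -80*d^2 + 6*d + 9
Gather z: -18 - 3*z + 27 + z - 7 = 2 - 2*z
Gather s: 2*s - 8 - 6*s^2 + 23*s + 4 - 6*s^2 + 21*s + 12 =-12*s^2 + 46*s + 8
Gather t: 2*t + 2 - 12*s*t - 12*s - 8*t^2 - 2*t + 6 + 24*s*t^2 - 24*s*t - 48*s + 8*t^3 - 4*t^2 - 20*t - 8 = -60*s + 8*t^3 + t^2*(24*s - 12) + t*(-36*s - 20)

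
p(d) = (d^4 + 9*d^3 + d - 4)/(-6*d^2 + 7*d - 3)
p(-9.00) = 0.02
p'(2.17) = -2.23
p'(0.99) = -7.50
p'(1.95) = -2.19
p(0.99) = -3.43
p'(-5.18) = 0.09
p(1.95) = -6.51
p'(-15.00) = 3.31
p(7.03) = -22.26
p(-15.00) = -13.88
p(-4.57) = 2.69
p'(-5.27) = 0.11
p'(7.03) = -4.01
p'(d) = (12*d - 7)*(d^4 + 9*d^3 + d - 4)/(-6*d^2 + 7*d - 3)^2 + (4*d^3 + 27*d^2 + 1)/(-6*d^2 + 7*d - 3) = (-12*d^5 - 33*d^4 + 114*d^3 - 75*d^2 - 48*d + 25)/(36*d^4 - 84*d^3 + 85*d^2 - 42*d + 9)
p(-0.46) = 0.71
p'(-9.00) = 1.32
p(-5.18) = 2.70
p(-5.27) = 2.69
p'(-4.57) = -0.10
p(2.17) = -6.99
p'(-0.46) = 0.34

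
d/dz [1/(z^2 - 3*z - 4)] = (3 - 2*z)/(-z^2 + 3*z + 4)^2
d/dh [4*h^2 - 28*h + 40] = 8*h - 28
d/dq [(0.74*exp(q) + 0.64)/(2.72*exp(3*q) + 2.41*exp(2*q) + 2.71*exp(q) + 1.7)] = (-(0.74*exp(q) + 0.64)*(8.16*exp(2*q) + 4.82*exp(q) + 2.71) + 2.0128*exp(3*q) + 1.7834*exp(2*q) + 2.0054*exp(q) + 1.258)*exp(q)/(2.72*exp(3*q) + 2.41*exp(2*q) + 2.71*exp(q) + 1.7)^2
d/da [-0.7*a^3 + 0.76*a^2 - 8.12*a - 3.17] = -2.1*a^2 + 1.52*a - 8.12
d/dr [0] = 0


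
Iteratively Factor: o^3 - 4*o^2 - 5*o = (o + 1)*(o^2 - 5*o) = o*(o + 1)*(o - 5)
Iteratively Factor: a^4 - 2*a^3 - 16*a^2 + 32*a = (a + 4)*(a^3 - 6*a^2 + 8*a) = (a - 4)*(a + 4)*(a^2 - 2*a) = (a - 4)*(a - 2)*(a + 4)*(a)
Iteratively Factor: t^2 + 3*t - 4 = (t - 1)*(t + 4)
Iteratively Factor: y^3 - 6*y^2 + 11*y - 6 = (y - 3)*(y^2 - 3*y + 2) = (y - 3)*(y - 2)*(y - 1)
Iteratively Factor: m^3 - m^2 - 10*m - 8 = (m + 1)*(m^2 - 2*m - 8) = (m + 1)*(m + 2)*(m - 4)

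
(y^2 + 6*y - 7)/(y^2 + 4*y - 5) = (y + 7)/(y + 5)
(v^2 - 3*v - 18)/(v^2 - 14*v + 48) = (v + 3)/(v - 8)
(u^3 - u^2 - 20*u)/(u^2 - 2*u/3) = 3*(u^2 - u - 20)/(3*u - 2)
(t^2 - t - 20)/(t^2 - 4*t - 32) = (t - 5)/(t - 8)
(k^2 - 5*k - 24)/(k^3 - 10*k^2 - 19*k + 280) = (k + 3)/(k^2 - 2*k - 35)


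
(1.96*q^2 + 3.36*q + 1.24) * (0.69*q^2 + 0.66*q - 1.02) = 1.3524*q^4 + 3.612*q^3 + 1.074*q^2 - 2.6088*q - 1.2648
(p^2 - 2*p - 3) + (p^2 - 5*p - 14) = 2*p^2 - 7*p - 17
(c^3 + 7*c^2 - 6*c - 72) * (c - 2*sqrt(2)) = c^4 - 2*sqrt(2)*c^3 + 7*c^3 - 14*sqrt(2)*c^2 - 6*c^2 - 72*c + 12*sqrt(2)*c + 144*sqrt(2)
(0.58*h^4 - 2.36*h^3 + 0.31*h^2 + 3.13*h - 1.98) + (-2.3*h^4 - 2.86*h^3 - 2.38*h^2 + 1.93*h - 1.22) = -1.72*h^4 - 5.22*h^3 - 2.07*h^2 + 5.06*h - 3.2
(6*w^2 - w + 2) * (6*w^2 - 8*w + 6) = 36*w^4 - 54*w^3 + 56*w^2 - 22*w + 12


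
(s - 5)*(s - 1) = s^2 - 6*s + 5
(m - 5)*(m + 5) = m^2 - 25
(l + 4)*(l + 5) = l^2 + 9*l + 20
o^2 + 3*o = o*(o + 3)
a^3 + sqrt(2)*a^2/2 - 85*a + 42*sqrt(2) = (a - 6*sqrt(2))*(a - sqrt(2)/2)*(a + 7*sqrt(2))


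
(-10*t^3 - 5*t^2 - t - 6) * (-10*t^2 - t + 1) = 100*t^5 + 60*t^4 + 5*t^3 + 56*t^2 + 5*t - 6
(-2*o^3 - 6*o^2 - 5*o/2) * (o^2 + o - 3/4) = -2*o^5 - 8*o^4 - 7*o^3 + 2*o^2 + 15*o/8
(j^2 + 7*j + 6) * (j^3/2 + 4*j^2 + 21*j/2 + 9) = j^5/2 + 15*j^4/2 + 83*j^3/2 + 213*j^2/2 + 126*j + 54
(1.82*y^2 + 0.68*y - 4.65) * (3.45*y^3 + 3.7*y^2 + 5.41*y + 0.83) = 6.279*y^5 + 9.08*y^4 - 3.6803*y^3 - 12.0156*y^2 - 24.5921*y - 3.8595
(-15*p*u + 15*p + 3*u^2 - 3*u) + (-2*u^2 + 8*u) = -15*p*u + 15*p + u^2 + 5*u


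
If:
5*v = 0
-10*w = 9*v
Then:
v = 0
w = 0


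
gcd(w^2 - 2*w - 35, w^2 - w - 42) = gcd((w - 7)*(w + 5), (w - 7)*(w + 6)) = w - 7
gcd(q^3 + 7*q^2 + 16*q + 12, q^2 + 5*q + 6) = q^2 + 5*q + 6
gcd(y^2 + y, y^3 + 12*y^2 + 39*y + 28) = y + 1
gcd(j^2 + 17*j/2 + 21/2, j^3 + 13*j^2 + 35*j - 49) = j + 7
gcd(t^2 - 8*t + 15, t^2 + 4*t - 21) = t - 3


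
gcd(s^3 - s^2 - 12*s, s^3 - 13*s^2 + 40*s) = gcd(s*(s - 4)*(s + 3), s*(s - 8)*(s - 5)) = s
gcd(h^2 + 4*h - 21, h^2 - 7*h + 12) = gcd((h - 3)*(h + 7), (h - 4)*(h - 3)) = h - 3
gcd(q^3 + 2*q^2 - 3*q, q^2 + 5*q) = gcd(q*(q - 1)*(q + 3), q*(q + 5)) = q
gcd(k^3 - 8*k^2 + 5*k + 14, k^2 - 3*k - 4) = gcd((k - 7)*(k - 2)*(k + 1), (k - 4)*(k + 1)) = k + 1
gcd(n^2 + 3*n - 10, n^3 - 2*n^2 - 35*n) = n + 5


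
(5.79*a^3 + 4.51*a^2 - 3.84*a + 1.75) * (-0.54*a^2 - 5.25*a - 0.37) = -3.1266*a^5 - 32.8329*a^4 - 23.7462*a^3 + 17.5463*a^2 - 7.7667*a - 0.6475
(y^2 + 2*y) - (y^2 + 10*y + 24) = -8*y - 24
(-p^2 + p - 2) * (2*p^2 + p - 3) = -2*p^4 + p^3 - 5*p + 6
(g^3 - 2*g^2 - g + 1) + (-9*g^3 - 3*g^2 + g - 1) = -8*g^3 - 5*g^2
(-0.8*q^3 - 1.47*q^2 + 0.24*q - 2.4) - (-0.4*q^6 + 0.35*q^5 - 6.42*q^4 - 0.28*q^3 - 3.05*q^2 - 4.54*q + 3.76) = 0.4*q^6 - 0.35*q^5 + 6.42*q^4 - 0.52*q^3 + 1.58*q^2 + 4.78*q - 6.16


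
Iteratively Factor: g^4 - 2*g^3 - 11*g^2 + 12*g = (g)*(g^3 - 2*g^2 - 11*g + 12) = g*(g + 3)*(g^2 - 5*g + 4) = g*(g - 4)*(g + 3)*(g - 1)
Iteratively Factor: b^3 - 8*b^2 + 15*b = (b - 5)*(b^2 - 3*b) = (b - 5)*(b - 3)*(b)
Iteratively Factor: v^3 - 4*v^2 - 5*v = (v)*(v^2 - 4*v - 5) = v*(v - 5)*(v + 1)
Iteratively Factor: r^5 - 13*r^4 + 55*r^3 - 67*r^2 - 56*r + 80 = (r - 4)*(r^4 - 9*r^3 + 19*r^2 + 9*r - 20) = (r - 4)*(r + 1)*(r^3 - 10*r^2 + 29*r - 20) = (r - 5)*(r - 4)*(r + 1)*(r^2 - 5*r + 4) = (r - 5)*(r - 4)*(r - 1)*(r + 1)*(r - 4)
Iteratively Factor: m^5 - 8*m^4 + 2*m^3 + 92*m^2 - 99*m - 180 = (m - 4)*(m^4 - 4*m^3 - 14*m^2 + 36*m + 45) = (m - 4)*(m + 1)*(m^3 - 5*m^2 - 9*m + 45) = (m - 5)*(m - 4)*(m + 1)*(m^2 - 9) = (m - 5)*(m - 4)*(m + 1)*(m + 3)*(m - 3)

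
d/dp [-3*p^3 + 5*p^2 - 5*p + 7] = -9*p^2 + 10*p - 5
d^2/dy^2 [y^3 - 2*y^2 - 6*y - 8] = 6*y - 4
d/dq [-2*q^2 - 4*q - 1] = -4*q - 4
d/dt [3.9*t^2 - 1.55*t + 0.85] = 7.8*t - 1.55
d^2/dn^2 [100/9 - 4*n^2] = -8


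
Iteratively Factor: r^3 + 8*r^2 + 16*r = (r + 4)*(r^2 + 4*r) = (r + 4)^2*(r)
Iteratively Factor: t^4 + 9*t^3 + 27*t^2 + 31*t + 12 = (t + 4)*(t^3 + 5*t^2 + 7*t + 3) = (t + 1)*(t + 4)*(t^2 + 4*t + 3) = (t + 1)^2*(t + 4)*(t + 3)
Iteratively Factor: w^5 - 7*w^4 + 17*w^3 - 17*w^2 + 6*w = (w)*(w^4 - 7*w^3 + 17*w^2 - 17*w + 6) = w*(w - 2)*(w^3 - 5*w^2 + 7*w - 3) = w*(w - 2)*(w - 1)*(w^2 - 4*w + 3) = w*(w - 3)*(w - 2)*(w - 1)*(w - 1)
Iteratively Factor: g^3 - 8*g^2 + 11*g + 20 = (g + 1)*(g^2 - 9*g + 20) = (g - 4)*(g + 1)*(g - 5)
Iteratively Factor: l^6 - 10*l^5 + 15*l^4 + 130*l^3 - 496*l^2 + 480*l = (l - 2)*(l^5 - 8*l^4 - l^3 + 128*l^2 - 240*l) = (l - 3)*(l - 2)*(l^4 - 5*l^3 - 16*l^2 + 80*l) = (l - 5)*(l - 3)*(l - 2)*(l^3 - 16*l) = (l - 5)*(l - 3)*(l - 2)*(l + 4)*(l^2 - 4*l) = (l - 5)*(l - 4)*(l - 3)*(l - 2)*(l + 4)*(l)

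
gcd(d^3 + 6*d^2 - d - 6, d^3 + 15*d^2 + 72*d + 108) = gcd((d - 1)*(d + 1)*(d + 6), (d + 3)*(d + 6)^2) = d + 6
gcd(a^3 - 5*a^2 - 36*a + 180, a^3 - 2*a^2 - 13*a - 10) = a - 5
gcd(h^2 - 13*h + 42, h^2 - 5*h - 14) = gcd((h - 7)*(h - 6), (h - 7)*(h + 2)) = h - 7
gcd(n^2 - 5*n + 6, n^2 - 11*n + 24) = n - 3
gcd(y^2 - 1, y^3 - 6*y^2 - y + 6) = y^2 - 1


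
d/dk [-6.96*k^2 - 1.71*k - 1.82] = -13.92*k - 1.71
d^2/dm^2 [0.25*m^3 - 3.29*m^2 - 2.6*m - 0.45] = 1.5*m - 6.58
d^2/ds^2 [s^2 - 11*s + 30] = 2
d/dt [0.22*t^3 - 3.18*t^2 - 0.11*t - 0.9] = 0.66*t^2 - 6.36*t - 0.11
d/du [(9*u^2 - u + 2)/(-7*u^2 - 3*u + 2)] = 2*(-17*u^2 + 32*u + 2)/(49*u^4 + 42*u^3 - 19*u^2 - 12*u + 4)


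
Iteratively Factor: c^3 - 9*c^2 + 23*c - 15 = (c - 5)*(c^2 - 4*c + 3) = (c - 5)*(c - 1)*(c - 3)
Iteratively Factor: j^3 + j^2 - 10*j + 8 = (j - 1)*(j^2 + 2*j - 8) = (j - 1)*(j + 4)*(j - 2)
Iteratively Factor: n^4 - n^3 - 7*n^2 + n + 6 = (n - 1)*(n^3 - 7*n - 6) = (n - 1)*(n + 2)*(n^2 - 2*n - 3) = (n - 1)*(n + 1)*(n + 2)*(n - 3)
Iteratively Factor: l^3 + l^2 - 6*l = (l - 2)*(l^2 + 3*l) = l*(l - 2)*(l + 3)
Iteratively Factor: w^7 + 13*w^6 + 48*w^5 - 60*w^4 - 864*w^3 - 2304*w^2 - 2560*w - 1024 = (w - 4)*(w^6 + 17*w^5 + 116*w^4 + 404*w^3 + 752*w^2 + 704*w + 256) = (w - 4)*(w + 4)*(w^5 + 13*w^4 + 64*w^3 + 148*w^2 + 160*w + 64) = (w - 4)*(w + 4)^2*(w^4 + 9*w^3 + 28*w^2 + 36*w + 16) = (w - 4)*(w + 1)*(w + 4)^2*(w^3 + 8*w^2 + 20*w + 16) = (w - 4)*(w + 1)*(w + 2)*(w + 4)^2*(w^2 + 6*w + 8) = (w - 4)*(w + 1)*(w + 2)^2*(w + 4)^2*(w + 4)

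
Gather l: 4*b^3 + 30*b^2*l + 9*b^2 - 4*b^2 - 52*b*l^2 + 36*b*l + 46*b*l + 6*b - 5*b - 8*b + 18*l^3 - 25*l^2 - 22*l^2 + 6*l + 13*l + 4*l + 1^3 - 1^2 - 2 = 4*b^3 + 5*b^2 - 7*b + 18*l^3 + l^2*(-52*b - 47) + l*(30*b^2 + 82*b + 23) - 2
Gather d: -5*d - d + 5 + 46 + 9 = 60 - 6*d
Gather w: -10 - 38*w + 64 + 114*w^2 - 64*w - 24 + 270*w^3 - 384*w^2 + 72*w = 270*w^3 - 270*w^2 - 30*w + 30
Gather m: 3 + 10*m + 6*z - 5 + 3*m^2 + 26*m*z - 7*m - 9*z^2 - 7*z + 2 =3*m^2 + m*(26*z + 3) - 9*z^2 - z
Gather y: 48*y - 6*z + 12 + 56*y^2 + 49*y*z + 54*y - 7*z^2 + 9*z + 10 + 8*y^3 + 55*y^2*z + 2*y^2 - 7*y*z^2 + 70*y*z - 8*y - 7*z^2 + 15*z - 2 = 8*y^3 + y^2*(55*z + 58) + y*(-7*z^2 + 119*z + 94) - 14*z^2 + 18*z + 20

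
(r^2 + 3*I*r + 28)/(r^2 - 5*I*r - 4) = (r + 7*I)/(r - I)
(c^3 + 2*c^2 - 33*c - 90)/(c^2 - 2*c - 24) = (c^2 + 8*c + 15)/(c + 4)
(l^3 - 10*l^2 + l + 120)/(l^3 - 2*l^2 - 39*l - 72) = (l - 5)/(l + 3)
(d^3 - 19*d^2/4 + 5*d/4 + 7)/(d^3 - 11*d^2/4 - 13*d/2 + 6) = (4*d^2 - 3*d - 7)/(4*d^2 + 5*d - 6)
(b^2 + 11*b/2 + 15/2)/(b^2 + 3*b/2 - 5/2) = (b + 3)/(b - 1)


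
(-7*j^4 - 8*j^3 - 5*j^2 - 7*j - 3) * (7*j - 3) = -49*j^5 - 35*j^4 - 11*j^3 - 34*j^2 + 9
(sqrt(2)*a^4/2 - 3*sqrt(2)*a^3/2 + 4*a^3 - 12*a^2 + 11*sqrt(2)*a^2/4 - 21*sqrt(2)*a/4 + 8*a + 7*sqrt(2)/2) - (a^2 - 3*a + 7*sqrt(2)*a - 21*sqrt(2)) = sqrt(2)*a^4/2 - 3*sqrt(2)*a^3/2 + 4*a^3 - 13*a^2 + 11*sqrt(2)*a^2/4 - 49*sqrt(2)*a/4 + 11*a + 49*sqrt(2)/2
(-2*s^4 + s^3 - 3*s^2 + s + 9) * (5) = -10*s^4 + 5*s^3 - 15*s^2 + 5*s + 45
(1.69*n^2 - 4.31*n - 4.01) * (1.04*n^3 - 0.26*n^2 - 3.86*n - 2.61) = 1.7576*n^5 - 4.9218*n^4 - 9.5732*n^3 + 13.2683*n^2 + 26.7277*n + 10.4661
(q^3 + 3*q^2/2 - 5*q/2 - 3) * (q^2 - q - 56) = q^5 + q^4/2 - 60*q^3 - 169*q^2/2 + 143*q + 168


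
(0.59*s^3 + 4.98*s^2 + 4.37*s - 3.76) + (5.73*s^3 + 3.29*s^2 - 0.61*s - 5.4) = 6.32*s^3 + 8.27*s^2 + 3.76*s - 9.16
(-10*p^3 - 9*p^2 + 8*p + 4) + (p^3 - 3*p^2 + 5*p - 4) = -9*p^3 - 12*p^2 + 13*p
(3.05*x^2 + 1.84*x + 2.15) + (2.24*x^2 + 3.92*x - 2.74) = 5.29*x^2 + 5.76*x - 0.59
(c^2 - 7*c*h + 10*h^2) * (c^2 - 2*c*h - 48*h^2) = c^4 - 9*c^3*h - 24*c^2*h^2 + 316*c*h^3 - 480*h^4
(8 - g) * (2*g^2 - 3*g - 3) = -2*g^3 + 19*g^2 - 21*g - 24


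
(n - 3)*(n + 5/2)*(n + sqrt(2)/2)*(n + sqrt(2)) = n^4 - n^3/2 + 3*sqrt(2)*n^3/2 - 13*n^2/2 - 3*sqrt(2)*n^2/4 - 45*sqrt(2)*n/4 - n/2 - 15/2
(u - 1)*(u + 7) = u^2 + 6*u - 7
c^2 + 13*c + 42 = (c + 6)*(c + 7)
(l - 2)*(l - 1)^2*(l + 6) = l^4 + 2*l^3 - 19*l^2 + 28*l - 12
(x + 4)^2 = x^2 + 8*x + 16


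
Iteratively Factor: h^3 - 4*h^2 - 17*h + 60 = (h - 5)*(h^2 + h - 12) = (h - 5)*(h - 3)*(h + 4)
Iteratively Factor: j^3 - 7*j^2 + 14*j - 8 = (j - 1)*(j^2 - 6*j + 8) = (j - 4)*(j - 1)*(j - 2)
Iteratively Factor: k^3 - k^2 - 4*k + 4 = (k - 2)*(k^2 + k - 2) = (k - 2)*(k + 2)*(k - 1)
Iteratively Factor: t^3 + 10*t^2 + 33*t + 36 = (t + 3)*(t^2 + 7*t + 12) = (t + 3)*(t + 4)*(t + 3)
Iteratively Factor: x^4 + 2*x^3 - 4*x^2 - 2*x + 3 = (x + 3)*(x^3 - x^2 - x + 1) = (x - 1)*(x + 3)*(x^2 - 1) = (x - 1)*(x + 1)*(x + 3)*(x - 1)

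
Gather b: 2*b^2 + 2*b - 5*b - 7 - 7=2*b^2 - 3*b - 14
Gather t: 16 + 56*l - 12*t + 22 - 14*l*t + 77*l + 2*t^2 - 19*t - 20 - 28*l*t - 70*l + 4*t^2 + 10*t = 63*l + 6*t^2 + t*(-42*l - 21) + 18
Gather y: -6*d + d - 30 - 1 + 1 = -5*d - 30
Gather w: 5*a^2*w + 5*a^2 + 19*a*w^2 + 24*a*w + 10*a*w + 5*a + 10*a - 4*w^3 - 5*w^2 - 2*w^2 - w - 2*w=5*a^2 + 15*a - 4*w^3 + w^2*(19*a - 7) + w*(5*a^2 + 34*a - 3)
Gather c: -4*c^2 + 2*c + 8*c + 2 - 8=-4*c^2 + 10*c - 6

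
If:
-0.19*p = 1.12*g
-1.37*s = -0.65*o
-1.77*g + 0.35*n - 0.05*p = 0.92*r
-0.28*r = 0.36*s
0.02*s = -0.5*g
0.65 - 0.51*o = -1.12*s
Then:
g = 0.58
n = 51.16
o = -30.39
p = -3.40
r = 18.54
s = -14.42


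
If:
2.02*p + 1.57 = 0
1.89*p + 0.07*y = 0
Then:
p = -0.78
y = 20.99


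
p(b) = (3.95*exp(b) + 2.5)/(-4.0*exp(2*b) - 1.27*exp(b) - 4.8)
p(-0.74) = -0.69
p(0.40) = -0.54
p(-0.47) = -0.69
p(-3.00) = -0.55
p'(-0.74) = -0.03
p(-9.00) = -0.52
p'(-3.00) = -0.03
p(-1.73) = -0.62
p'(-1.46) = -0.08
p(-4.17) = -0.53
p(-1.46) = -0.64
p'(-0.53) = 0.02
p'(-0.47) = 0.04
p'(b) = (3.95*exp(b) + 2.5)*(8.0*exp(2*b) + 1.27*exp(b))/(-4.0*exp(2*b) - 1.27*exp(b) - 4.8)^2 + 3.95*exp(b)/(-4.0*exp(2*b) - 1.27*exp(b) - 4.8) = (15.8*exp(2*b) + 20.0*exp(b) - 15.785)*exp(b)/(16.0*exp(4*b) + 10.16*exp(3*b) + 40.0129*exp(2*b) + 12.192*exp(b) + 23.04)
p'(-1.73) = -0.08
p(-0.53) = -0.70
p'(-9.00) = 0.00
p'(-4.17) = -0.01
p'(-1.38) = -0.09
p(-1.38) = -0.65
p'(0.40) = 0.30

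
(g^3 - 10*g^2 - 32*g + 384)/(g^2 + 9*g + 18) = (g^2 - 16*g + 64)/(g + 3)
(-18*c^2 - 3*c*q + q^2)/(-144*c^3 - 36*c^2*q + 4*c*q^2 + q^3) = (3*c + q)/(24*c^2 + 10*c*q + q^2)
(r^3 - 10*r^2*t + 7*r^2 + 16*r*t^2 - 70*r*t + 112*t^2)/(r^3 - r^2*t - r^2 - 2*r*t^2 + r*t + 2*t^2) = (r^2 - 8*r*t + 7*r - 56*t)/(r^2 + r*t - r - t)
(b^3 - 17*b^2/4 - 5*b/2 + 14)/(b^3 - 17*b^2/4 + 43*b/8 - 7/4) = 2*(4*b^2 - 9*b - 28)/(8*b^2 - 18*b + 7)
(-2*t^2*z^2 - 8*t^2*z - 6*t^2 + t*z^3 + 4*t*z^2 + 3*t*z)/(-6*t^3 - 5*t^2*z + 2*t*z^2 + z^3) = t*(z^2 + 4*z + 3)/(3*t^2 + 4*t*z + z^2)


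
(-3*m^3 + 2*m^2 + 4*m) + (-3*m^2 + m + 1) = -3*m^3 - m^2 + 5*m + 1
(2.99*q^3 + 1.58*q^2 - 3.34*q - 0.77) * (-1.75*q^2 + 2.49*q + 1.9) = -5.2325*q^5 + 4.6801*q^4 + 15.4602*q^3 - 3.9671*q^2 - 8.2633*q - 1.463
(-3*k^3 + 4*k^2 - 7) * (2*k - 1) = -6*k^4 + 11*k^3 - 4*k^2 - 14*k + 7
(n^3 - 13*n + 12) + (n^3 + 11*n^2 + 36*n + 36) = 2*n^3 + 11*n^2 + 23*n + 48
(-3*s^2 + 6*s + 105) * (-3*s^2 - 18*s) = 9*s^4 + 36*s^3 - 423*s^2 - 1890*s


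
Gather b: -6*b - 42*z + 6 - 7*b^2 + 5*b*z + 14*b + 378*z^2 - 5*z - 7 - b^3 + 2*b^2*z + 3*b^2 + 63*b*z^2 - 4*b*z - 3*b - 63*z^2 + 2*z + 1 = -b^3 + b^2*(2*z - 4) + b*(63*z^2 + z + 5) + 315*z^2 - 45*z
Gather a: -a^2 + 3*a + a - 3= -a^2 + 4*a - 3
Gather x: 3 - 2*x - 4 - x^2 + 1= -x^2 - 2*x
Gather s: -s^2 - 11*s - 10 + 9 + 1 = -s^2 - 11*s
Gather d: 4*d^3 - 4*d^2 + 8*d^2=4*d^3 + 4*d^2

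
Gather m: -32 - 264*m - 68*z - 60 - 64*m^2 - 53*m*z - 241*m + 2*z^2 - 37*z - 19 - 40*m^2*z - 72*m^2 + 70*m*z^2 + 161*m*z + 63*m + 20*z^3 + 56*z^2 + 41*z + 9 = m^2*(-40*z - 136) + m*(70*z^2 + 108*z - 442) + 20*z^3 + 58*z^2 - 64*z - 102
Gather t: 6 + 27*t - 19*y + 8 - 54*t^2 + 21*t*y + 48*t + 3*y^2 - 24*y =-54*t^2 + t*(21*y + 75) + 3*y^2 - 43*y + 14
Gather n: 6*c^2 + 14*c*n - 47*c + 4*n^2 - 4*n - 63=6*c^2 - 47*c + 4*n^2 + n*(14*c - 4) - 63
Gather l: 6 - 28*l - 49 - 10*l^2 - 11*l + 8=-10*l^2 - 39*l - 35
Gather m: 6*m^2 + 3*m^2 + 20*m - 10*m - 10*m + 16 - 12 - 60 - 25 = 9*m^2 - 81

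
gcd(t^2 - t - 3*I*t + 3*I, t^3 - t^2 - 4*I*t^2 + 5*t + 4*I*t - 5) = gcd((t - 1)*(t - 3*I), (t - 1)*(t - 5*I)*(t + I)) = t - 1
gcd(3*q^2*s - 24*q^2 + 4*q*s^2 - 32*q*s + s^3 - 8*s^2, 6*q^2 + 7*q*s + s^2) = q + s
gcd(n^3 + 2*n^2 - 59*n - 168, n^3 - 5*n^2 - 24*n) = n^2 - 5*n - 24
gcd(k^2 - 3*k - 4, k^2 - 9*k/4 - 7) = k - 4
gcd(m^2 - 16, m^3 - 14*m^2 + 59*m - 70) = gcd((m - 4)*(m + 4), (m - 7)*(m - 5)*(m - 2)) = 1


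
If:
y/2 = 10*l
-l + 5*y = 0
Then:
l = 0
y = 0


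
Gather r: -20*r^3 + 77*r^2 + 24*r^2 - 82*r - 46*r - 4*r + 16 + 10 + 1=-20*r^3 + 101*r^2 - 132*r + 27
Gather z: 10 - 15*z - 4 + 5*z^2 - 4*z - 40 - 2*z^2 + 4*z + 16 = 3*z^2 - 15*z - 18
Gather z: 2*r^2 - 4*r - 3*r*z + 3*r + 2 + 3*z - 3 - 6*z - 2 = 2*r^2 - r + z*(-3*r - 3) - 3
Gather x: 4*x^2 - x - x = 4*x^2 - 2*x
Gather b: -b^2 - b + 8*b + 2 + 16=-b^2 + 7*b + 18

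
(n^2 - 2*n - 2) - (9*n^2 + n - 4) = -8*n^2 - 3*n + 2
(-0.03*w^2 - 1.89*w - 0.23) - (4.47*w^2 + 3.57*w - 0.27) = -4.5*w^2 - 5.46*w + 0.04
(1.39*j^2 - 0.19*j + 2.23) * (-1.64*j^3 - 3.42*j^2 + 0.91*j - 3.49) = -2.2796*j^5 - 4.4422*j^4 - 1.7425*j^3 - 12.6506*j^2 + 2.6924*j - 7.7827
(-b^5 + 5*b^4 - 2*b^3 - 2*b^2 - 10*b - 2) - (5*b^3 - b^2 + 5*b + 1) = -b^5 + 5*b^4 - 7*b^3 - b^2 - 15*b - 3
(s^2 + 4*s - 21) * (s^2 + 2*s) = s^4 + 6*s^3 - 13*s^2 - 42*s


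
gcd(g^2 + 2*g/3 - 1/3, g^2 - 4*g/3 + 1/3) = g - 1/3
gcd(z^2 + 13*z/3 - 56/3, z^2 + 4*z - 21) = z + 7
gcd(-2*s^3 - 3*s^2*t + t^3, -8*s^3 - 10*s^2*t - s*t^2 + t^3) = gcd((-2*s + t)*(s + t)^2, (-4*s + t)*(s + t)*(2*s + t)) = s + t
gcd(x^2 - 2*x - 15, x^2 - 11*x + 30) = x - 5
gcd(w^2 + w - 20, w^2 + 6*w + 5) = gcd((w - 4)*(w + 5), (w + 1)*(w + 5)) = w + 5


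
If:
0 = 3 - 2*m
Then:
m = 3/2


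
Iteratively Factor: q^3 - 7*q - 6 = (q - 3)*(q^2 + 3*q + 2) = (q - 3)*(q + 1)*(q + 2)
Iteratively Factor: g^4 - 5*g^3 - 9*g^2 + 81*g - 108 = (g + 4)*(g^3 - 9*g^2 + 27*g - 27) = (g - 3)*(g + 4)*(g^2 - 6*g + 9) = (g - 3)^2*(g + 4)*(g - 3)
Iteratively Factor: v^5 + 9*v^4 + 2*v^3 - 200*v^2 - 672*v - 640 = (v + 2)*(v^4 + 7*v^3 - 12*v^2 - 176*v - 320) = (v - 5)*(v + 2)*(v^3 + 12*v^2 + 48*v + 64) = (v - 5)*(v + 2)*(v + 4)*(v^2 + 8*v + 16) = (v - 5)*(v + 2)*(v + 4)^2*(v + 4)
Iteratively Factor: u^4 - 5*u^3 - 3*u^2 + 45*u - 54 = (u - 2)*(u^3 - 3*u^2 - 9*u + 27) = (u - 3)*(u - 2)*(u^2 - 9) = (u - 3)^2*(u - 2)*(u + 3)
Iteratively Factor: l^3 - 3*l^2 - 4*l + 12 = (l - 3)*(l^2 - 4) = (l - 3)*(l - 2)*(l + 2)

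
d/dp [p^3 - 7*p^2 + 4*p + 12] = 3*p^2 - 14*p + 4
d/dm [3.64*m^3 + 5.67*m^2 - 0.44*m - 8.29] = 10.92*m^2 + 11.34*m - 0.44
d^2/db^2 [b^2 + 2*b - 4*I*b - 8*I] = 2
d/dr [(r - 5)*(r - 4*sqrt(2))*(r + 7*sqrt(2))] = 3*r^2 - 10*r + 6*sqrt(2)*r - 56 - 15*sqrt(2)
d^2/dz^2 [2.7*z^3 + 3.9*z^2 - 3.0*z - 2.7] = 16.2*z + 7.8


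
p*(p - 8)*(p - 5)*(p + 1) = p^4 - 12*p^3 + 27*p^2 + 40*p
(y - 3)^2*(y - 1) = y^3 - 7*y^2 + 15*y - 9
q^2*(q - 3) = q^3 - 3*q^2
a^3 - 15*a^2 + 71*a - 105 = (a - 7)*(a - 5)*(a - 3)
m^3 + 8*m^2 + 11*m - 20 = (m - 1)*(m + 4)*(m + 5)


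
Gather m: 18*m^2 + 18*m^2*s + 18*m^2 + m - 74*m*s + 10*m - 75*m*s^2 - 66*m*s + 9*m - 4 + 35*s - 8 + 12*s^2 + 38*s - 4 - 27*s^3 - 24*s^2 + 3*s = m^2*(18*s + 36) + m*(-75*s^2 - 140*s + 20) - 27*s^3 - 12*s^2 + 76*s - 16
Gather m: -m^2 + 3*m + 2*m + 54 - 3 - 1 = -m^2 + 5*m + 50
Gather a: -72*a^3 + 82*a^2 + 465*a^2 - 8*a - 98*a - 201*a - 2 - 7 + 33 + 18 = -72*a^3 + 547*a^2 - 307*a + 42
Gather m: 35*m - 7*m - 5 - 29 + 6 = 28*m - 28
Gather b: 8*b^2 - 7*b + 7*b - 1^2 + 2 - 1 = 8*b^2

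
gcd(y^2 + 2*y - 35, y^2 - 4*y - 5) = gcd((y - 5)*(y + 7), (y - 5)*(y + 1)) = y - 5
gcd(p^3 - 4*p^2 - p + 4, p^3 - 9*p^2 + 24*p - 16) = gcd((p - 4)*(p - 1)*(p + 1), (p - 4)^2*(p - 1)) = p^2 - 5*p + 4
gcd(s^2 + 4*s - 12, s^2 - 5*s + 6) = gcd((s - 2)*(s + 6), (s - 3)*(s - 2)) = s - 2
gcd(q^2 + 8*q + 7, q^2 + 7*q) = q + 7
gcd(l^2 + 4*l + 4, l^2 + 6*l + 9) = 1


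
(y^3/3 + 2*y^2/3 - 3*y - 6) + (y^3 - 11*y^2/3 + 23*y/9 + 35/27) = 4*y^3/3 - 3*y^2 - 4*y/9 - 127/27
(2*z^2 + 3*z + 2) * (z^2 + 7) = 2*z^4 + 3*z^3 + 16*z^2 + 21*z + 14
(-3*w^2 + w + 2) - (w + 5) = -3*w^2 - 3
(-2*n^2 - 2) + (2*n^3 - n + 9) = 2*n^3 - 2*n^2 - n + 7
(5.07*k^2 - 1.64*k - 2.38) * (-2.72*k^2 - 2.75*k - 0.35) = -13.7904*k^4 - 9.4817*k^3 + 9.2091*k^2 + 7.119*k + 0.833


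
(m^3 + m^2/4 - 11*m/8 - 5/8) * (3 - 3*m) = -3*m^4 + 9*m^3/4 + 39*m^2/8 - 9*m/4 - 15/8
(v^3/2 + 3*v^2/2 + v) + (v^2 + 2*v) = v^3/2 + 5*v^2/2 + 3*v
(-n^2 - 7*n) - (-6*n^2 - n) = 5*n^2 - 6*n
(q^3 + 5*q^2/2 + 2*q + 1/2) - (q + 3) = q^3 + 5*q^2/2 + q - 5/2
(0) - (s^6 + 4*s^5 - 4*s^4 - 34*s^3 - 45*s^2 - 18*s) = -s^6 - 4*s^5 + 4*s^4 + 34*s^3 + 45*s^2 + 18*s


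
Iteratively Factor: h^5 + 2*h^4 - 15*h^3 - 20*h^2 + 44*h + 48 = (h + 4)*(h^4 - 2*h^3 - 7*h^2 + 8*h + 12) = (h - 2)*(h + 4)*(h^3 - 7*h - 6) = (h - 3)*(h - 2)*(h + 4)*(h^2 + 3*h + 2) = (h - 3)*(h - 2)*(h + 2)*(h + 4)*(h + 1)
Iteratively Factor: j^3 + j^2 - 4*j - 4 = (j + 1)*(j^2 - 4) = (j - 2)*(j + 1)*(j + 2)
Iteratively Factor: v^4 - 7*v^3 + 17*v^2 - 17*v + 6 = (v - 1)*(v^3 - 6*v^2 + 11*v - 6) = (v - 2)*(v - 1)*(v^2 - 4*v + 3) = (v - 3)*(v - 2)*(v - 1)*(v - 1)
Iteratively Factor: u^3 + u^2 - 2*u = (u + 2)*(u^2 - u) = u*(u + 2)*(u - 1)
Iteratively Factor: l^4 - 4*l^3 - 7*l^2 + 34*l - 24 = (l + 3)*(l^3 - 7*l^2 + 14*l - 8) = (l - 1)*(l + 3)*(l^2 - 6*l + 8) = (l - 4)*(l - 1)*(l + 3)*(l - 2)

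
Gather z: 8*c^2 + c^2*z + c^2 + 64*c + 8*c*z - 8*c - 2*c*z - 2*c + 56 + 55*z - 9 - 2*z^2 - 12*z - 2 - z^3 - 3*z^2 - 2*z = 9*c^2 + 54*c - z^3 - 5*z^2 + z*(c^2 + 6*c + 41) + 45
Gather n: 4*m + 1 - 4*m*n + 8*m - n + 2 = 12*m + n*(-4*m - 1) + 3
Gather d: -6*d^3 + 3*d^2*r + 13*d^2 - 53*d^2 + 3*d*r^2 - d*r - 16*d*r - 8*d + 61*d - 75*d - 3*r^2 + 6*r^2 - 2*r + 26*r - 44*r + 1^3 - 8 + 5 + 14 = -6*d^3 + d^2*(3*r - 40) + d*(3*r^2 - 17*r - 22) + 3*r^2 - 20*r + 12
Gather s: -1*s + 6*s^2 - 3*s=6*s^2 - 4*s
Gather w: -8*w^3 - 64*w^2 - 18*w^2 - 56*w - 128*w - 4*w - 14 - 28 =-8*w^3 - 82*w^2 - 188*w - 42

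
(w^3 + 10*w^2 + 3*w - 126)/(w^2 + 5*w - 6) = (w^2 + 4*w - 21)/(w - 1)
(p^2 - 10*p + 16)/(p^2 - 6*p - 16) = (p - 2)/(p + 2)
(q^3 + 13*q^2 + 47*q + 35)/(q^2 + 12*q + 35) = q + 1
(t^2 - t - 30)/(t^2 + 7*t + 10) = (t - 6)/(t + 2)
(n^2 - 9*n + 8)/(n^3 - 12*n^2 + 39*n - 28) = (n - 8)/(n^2 - 11*n + 28)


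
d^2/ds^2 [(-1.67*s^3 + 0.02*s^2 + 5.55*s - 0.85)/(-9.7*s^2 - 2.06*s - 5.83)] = (5.6843418860808e-14*s^4 - 1218.306436*s^3 + 606.983316*s^2 + 2325.625278*s + 43.026644)/(912.673*s^6 + 581.4762*s^5 + 1769.12286*s^4 + 707.712176*s^3 + 1063.297554*s^2 + 210.051402*s + 198.155287)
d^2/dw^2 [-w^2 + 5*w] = -2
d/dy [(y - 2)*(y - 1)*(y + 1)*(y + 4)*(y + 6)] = 5*y^4 + 32*y^3 + 9*y^2 - 112*y - 4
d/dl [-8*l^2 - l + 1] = -16*l - 1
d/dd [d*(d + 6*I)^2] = 3*(d + 2*I)*(d + 6*I)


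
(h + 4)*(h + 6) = h^2 + 10*h + 24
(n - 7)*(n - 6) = n^2 - 13*n + 42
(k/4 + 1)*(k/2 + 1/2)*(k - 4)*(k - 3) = k^4/8 - k^3/4 - 19*k^2/8 + 4*k + 6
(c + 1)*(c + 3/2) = c^2 + 5*c/2 + 3/2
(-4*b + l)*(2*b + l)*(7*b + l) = -56*b^3 - 22*b^2*l + 5*b*l^2 + l^3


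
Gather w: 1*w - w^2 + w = -w^2 + 2*w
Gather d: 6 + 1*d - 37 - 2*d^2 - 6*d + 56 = -2*d^2 - 5*d + 25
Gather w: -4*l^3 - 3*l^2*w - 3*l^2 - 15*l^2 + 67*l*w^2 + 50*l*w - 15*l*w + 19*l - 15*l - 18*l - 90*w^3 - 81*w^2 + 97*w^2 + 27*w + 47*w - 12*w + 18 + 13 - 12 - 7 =-4*l^3 - 18*l^2 - 14*l - 90*w^3 + w^2*(67*l + 16) + w*(-3*l^2 + 35*l + 62) + 12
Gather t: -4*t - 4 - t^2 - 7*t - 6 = -t^2 - 11*t - 10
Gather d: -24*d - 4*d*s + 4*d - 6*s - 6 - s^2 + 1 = d*(-4*s - 20) - s^2 - 6*s - 5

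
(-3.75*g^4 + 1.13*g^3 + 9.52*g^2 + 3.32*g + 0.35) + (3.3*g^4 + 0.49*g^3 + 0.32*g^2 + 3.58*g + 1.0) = -0.45*g^4 + 1.62*g^3 + 9.84*g^2 + 6.9*g + 1.35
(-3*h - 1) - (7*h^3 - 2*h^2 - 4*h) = -7*h^3 + 2*h^2 + h - 1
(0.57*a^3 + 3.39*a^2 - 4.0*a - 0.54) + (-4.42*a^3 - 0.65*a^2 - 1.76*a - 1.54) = -3.85*a^3 + 2.74*a^2 - 5.76*a - 2.08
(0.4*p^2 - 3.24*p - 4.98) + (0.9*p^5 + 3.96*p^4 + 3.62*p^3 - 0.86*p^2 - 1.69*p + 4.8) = 0.9*p^5 + 3.96*p^4 + 3.62*p^3 - 0.46*p^2 - 4.93*p - 0.180000000000001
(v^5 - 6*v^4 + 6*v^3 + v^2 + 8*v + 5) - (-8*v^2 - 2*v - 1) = v^5 - 6*v^4 + 6*v^3 + 9*v^2 + 10*v + 6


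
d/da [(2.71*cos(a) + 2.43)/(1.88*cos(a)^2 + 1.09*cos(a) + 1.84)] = (5.0948*cos(a)^2 + 9.1368*cos(a) - 2.3377)*sin(a)/(3.5344*cos(a)^4 + 4.0984*cos(a)^3 + 8.1065*cos(a)^2 + 4.0112*cos(a) + 3.3856)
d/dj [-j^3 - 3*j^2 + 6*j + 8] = -3*j^2 - 6*j + 6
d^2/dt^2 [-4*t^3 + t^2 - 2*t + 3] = 2 - 24*t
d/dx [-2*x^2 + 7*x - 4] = 7 - 4*x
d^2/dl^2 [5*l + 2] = 0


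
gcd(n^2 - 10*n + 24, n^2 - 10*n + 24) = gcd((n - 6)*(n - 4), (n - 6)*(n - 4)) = n^2 - 10*n + 24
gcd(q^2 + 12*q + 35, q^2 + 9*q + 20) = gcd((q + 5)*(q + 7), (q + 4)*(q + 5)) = q + 5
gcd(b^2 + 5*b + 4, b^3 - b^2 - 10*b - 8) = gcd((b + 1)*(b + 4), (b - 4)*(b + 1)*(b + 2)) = b + 1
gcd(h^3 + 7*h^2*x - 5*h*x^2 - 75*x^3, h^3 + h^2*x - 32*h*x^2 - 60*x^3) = h + 5*x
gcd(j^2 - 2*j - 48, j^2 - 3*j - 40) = j - 8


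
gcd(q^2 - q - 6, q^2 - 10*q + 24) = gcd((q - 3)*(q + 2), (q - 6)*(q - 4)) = 1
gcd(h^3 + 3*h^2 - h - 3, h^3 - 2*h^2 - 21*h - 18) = h^2 + 4*h + 3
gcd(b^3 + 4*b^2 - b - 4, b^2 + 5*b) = 1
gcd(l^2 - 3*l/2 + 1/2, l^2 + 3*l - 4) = l - 1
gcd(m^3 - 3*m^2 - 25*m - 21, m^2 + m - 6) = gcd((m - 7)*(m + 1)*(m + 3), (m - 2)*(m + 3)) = m + 3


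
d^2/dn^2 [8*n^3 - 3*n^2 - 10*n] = 48*n - 6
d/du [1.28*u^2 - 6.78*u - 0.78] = 2.56*u - 6.78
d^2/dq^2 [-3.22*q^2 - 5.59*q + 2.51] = -6.44000000000000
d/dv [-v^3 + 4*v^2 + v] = -3*v^2 + 8*v + 1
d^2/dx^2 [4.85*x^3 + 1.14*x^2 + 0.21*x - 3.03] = 29.1*x + 2.28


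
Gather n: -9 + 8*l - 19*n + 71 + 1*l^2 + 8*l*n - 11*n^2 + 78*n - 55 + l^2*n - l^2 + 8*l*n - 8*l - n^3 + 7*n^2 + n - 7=-n^3 - 4*n^2 + n*(l^2 + 16*l + 60)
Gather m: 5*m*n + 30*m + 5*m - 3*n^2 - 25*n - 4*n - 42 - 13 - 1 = m*(5*n + 35) - 3*n^2 - 29*n - 56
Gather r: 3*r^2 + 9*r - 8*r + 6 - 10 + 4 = 3*r^2 + r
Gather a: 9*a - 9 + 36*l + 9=9*a + 36*l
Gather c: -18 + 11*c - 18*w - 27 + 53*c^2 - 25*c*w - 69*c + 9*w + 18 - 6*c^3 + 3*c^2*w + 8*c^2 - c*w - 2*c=-6*c^3 + c^2*(3*w + 61) + c*(-26*w - 60) - 9*w - 27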